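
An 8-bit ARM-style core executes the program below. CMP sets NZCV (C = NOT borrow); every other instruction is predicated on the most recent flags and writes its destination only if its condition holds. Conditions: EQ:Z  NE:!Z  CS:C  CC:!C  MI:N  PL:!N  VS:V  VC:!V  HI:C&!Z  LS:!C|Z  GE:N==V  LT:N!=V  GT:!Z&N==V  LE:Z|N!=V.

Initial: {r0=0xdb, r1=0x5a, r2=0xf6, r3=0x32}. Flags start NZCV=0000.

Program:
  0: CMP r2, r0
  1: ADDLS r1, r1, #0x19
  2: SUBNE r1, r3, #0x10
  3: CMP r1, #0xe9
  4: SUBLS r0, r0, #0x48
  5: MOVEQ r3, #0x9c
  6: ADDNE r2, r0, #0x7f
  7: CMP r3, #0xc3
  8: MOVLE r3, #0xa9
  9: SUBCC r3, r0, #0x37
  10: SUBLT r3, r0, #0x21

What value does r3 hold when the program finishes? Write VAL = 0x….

0: ✓ CMP  NZCV=0010
1: · ADDLS
2: ✓ SUBNE  r1←0x22
3: ✓ CMP  NZCV=0000
4: ✓ SUBLS  r0←0x93
5: · MOVEQ
6: ✓ ADDNE  r2←0x12
7: ✓ CMP  NZCV=0000
8: · MOVLE
9: ✓ SUBCC  r3←0x5c
10: · SUBLT

VAL = 0x5c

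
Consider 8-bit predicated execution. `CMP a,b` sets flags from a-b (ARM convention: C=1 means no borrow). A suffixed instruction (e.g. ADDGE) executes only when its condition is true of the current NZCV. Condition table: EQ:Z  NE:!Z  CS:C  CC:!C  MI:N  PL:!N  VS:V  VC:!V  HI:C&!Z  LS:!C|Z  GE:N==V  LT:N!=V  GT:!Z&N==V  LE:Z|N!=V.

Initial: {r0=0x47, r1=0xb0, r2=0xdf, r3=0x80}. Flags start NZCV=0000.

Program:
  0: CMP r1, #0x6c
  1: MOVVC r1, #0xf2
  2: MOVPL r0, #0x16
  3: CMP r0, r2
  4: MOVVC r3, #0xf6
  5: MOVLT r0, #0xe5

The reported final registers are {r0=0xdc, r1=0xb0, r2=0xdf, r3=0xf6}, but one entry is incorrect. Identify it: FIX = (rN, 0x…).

FIX = (r0, 0x16)

0: ✓ CMP  NZCV=0011
1: · MOVVC
2: ✓ MOVPL  r0←0x16
3: ✓ CMP  NZCV=0000
4: ✓ MOVVC  r3←0xf6
5: · MOVLT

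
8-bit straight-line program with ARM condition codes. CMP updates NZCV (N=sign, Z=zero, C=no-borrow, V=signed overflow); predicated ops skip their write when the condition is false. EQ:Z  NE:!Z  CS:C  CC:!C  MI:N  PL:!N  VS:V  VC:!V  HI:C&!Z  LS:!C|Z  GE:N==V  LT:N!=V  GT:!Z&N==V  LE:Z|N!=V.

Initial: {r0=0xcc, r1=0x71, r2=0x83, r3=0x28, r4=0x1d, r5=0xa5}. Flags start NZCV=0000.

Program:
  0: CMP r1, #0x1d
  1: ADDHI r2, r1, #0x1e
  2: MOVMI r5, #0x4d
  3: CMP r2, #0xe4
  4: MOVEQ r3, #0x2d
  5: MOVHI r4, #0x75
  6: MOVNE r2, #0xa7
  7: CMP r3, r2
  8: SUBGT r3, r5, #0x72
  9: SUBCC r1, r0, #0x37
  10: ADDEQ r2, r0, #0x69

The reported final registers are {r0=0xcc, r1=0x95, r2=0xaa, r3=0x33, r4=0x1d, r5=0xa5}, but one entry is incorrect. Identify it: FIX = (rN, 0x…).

FIX = (r2, 0xa7)

0: ✓ CMP  NZCV=0010
1: ✓ ADDHI  r2←0x8f
2: · MOVMI
3: ✓ CMP  NZCV=1000
4: · MOVEQ
5: · MOVHI
6: ✓ MOVNE  r2←0xa7
7: ✓ CMP  NZCV=1001
8: ✓ SUBGT  r3←0x33
9: ✓ SUBCC  r1←0x95
10: · ADDEQ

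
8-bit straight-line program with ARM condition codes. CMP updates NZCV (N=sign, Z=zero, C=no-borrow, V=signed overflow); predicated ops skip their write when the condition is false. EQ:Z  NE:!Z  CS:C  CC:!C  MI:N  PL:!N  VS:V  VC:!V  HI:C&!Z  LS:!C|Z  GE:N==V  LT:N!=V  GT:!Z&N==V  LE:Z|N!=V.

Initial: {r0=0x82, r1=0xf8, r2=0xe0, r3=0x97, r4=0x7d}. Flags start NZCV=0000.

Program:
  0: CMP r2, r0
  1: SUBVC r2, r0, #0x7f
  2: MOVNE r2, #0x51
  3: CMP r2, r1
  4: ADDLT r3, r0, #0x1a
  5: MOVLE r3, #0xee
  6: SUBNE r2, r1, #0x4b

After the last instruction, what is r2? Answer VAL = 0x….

[0] flags=0010 → (cmp)
[1] flags=0010 VC?T → r2=0x03
[2] flags=0010 NE?T → r2=0x51
[3] flags=0000 → (cmp)
[4] flags=0000 LT?F → skip
[5] flags=0000 LE?F → skip
[6] flags=0000 NE?T → r2=0xad

VAL = 0xad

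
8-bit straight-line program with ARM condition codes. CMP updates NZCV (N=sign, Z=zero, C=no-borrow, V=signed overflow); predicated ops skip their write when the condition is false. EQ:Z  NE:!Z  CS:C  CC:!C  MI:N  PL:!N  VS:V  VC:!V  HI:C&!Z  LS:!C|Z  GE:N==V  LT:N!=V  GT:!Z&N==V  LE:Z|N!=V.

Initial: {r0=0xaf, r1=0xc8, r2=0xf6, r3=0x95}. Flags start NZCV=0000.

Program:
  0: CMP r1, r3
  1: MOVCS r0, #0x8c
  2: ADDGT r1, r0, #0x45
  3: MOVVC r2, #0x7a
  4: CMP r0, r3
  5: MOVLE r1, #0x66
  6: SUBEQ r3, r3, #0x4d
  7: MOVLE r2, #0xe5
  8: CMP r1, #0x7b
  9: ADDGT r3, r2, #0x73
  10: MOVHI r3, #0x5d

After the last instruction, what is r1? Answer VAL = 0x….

VAL = 0x66

0: ✓ CMP  NZCV=0010
1: ✓ MOVCS  r0←0x8c
2: ✓ ADDGT  r1←0xd1
3: ✓ MOVVC  r2←0x7a
4: ✓ CMP  NZCV=1000
5: ✓ MOVLE  r1←0x66
6: · SUBEQ
7: ✓ MOVLE  r2←0xe5
8: ✓ CMP  NZCV=1000
9: · ADDGT
10: · MOVHI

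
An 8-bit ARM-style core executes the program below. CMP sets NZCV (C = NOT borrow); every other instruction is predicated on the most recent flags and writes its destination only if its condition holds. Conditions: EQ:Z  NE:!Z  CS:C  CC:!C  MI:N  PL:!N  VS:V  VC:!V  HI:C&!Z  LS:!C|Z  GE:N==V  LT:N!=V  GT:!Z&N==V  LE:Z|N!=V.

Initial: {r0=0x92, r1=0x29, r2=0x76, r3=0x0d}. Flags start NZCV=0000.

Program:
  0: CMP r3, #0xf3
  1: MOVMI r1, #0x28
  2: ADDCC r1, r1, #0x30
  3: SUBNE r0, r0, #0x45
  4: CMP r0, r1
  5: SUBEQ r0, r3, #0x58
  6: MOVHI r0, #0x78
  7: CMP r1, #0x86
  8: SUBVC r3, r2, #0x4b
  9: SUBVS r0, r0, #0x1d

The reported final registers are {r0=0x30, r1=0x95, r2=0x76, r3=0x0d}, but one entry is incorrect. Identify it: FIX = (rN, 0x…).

FIX = (r1, 0x59)

0: ✓ CMP  NZCV=0000
1: · MOVMI
2: ✓ ADDCC  r1←0x59
3: ✓ SUBNE  r0←0x4d
4: ✓ CMP  NZCV=1000
5: · SUBEQ
6: · MOVHI
7: ✓ CMP  NZCV=1001
8: · SUBVC
9: ✓ SUBVS  r0←0x30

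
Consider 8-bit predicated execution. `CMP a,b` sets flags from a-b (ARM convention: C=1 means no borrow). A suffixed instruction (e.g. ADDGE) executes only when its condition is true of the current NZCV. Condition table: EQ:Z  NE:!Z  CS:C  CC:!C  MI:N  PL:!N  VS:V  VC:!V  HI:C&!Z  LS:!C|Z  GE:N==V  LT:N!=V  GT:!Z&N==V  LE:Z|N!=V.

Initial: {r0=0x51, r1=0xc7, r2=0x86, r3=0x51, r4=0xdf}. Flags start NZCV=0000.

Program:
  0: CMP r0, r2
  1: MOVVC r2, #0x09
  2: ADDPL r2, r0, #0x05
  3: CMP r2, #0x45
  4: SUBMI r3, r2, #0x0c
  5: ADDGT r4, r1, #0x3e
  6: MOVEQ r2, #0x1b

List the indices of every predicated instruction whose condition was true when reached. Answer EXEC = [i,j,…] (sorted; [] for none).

[0] flags=1001 → (cmp)
[1] flags=1001 VC?F → skip
[2] flags=1001 PL?F → skip
[3] flags=0011 → (cmp)
[4] flags=0011 MI?F → skip
[5] flags=0011 GT?F → skip
[6] flags=0011 EQ?F → skip

EXEC = []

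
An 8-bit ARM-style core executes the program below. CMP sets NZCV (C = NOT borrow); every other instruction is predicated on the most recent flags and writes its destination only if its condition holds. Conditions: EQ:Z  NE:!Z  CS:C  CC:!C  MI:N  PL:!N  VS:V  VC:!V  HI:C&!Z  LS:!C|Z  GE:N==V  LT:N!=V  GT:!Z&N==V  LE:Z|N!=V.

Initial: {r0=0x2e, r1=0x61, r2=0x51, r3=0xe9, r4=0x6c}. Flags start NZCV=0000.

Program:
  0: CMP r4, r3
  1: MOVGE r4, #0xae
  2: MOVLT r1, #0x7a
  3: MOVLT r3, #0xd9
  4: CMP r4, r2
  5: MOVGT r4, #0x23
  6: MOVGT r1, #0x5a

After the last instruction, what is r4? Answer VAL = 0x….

[0] flags=1001 → (cmp)
[1] flags=1001 GE?T → r4=0xae
[2] flags=1001 LT?F → skip
[3] flags=1001 LT?F → skip
[4] flags=0011 → (cmp)
[5] flags=0011 GT?F → skip
[6] flags=0011 GT?F → skip

VAL = 0xae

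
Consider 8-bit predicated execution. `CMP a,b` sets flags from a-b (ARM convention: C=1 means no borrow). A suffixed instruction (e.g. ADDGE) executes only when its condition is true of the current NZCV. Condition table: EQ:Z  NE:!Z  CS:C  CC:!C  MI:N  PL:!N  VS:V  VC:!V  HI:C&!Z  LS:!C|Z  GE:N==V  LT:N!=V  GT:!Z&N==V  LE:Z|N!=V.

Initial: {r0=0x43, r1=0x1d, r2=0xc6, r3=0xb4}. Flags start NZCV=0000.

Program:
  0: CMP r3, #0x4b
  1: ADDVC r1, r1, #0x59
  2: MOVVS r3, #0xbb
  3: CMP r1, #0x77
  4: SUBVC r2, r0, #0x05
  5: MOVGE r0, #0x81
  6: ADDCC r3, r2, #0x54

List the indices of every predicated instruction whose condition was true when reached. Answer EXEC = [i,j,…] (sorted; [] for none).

0: ✓ CMP  NZCV=0011
1: · ADDVC
2: ✓ MOVVS  r3←0xbb
3: ✓ CMP  NZCV=1000
4: ✓ SUBVC  r2←0x3e
5: · MOVGE
6: ✓ ADDCC  r3←0x92

EXEC = [2,4,6]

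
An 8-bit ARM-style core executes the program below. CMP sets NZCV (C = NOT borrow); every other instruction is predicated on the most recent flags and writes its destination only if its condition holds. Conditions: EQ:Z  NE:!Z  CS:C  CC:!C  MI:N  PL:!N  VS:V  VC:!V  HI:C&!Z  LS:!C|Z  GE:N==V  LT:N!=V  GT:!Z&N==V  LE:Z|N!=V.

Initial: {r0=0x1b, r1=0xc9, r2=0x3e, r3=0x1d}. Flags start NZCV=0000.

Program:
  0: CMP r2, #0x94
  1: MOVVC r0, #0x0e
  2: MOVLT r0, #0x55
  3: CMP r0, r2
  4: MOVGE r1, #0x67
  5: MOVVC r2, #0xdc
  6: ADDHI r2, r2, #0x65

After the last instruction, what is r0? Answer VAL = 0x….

VAL = 0x1b

[0] flags=1001 → (cmp)
[1] flags=1001 VC?F → skip
[2] flags=1001 LT?F → skip
[3] flags=1000 → (cmp)
[4] flags=1000 GE?F → skip
[5] flags=1000 VC?T → r2=0xdc
[6] flags=1000 HI?F → skip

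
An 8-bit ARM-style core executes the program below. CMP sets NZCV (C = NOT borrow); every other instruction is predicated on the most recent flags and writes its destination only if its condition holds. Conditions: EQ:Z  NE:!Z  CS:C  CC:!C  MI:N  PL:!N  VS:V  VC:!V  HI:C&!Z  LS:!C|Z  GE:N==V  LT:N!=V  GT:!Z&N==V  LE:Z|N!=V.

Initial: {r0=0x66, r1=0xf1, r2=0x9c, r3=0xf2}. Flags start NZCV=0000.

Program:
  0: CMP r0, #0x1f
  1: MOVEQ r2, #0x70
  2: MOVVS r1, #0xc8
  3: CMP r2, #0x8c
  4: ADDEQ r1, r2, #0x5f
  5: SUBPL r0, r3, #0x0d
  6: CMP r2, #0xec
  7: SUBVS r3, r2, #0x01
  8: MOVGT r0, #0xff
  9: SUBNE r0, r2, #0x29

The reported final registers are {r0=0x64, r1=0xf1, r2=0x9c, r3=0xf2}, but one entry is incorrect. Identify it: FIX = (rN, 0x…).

FIX = (r0, 0x73)

[0] flags=0010 → (cmp)
[1] flags=0010 EQ?F → skip
[2] flags=0010 VS?F → skip
[3] flags=0010 → (cmp)
[4] flags=0010 EQ?F → skip
[5] flags=0010 PL?T → r0=0xe5
[6] flags=1000 → (cmp)
[7] flags=1000 VS?F → skip
[8] flags=1000 GT?F → skip
[9] flags=1000 NE?T → r0=0x73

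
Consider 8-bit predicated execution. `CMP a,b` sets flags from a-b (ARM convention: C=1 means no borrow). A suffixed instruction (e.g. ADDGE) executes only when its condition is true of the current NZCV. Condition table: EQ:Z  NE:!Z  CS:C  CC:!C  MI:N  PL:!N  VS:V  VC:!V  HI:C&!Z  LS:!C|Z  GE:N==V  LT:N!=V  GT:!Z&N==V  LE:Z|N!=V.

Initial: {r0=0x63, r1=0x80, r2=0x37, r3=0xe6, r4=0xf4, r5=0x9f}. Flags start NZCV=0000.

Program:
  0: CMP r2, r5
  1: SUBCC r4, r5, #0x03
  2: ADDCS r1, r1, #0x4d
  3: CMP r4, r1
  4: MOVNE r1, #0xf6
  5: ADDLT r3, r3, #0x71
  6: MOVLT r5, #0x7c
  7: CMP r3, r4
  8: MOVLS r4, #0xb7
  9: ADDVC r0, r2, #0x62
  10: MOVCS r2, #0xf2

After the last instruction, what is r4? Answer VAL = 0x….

[0] flags=1001 → (cmp)
[1] flags=1001 CC?T → r4=0x9c
[2] flags=1001 CS?F → skip
[3] flags=0010 → (cmp)
[4] flags=0010 NE?T → r1=0xf6
[5] flags=0010 LT?F → skip
[6] flags=0010 LT?F → skip
[7] flags=0010 → (cmp)
[8] flags=0010 LS?F → skip
[9] flags=0010 VC?T → r0=0x99
[10] flags=0010 CS?T → r2=0xf2

VAL = 0x9c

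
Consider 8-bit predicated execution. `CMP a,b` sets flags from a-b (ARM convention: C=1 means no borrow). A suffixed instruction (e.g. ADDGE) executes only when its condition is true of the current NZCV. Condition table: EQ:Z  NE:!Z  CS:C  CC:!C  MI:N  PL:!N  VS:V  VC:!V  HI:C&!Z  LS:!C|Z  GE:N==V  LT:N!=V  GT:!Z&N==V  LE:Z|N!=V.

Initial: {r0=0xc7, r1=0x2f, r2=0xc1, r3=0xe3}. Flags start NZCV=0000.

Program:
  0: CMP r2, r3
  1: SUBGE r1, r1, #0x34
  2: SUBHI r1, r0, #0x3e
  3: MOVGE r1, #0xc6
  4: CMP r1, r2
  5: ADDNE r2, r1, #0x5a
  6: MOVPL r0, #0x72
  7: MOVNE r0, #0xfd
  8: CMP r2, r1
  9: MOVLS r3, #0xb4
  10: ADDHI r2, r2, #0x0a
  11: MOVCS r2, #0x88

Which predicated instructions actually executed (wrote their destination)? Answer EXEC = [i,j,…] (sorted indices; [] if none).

EXEC = [5,6,7,10,11]

0: ✓ CMP  NZCV=1000
1: · SUBGE
2: · SUBHI
3: · MOVGE
4: ✓ CMP  NZCV=0000
5: ✓ ADDNE  r2←0x89
6: ✓ MOVPL  r0←0x72
7: ✓ MOVNE  r0←0xfd
8: ✓ CMP  NZCV=0011
9: · MOVLS
10: ✓ ADDHI  r2←0x93
11: ✓ MOVCS  r2←0x88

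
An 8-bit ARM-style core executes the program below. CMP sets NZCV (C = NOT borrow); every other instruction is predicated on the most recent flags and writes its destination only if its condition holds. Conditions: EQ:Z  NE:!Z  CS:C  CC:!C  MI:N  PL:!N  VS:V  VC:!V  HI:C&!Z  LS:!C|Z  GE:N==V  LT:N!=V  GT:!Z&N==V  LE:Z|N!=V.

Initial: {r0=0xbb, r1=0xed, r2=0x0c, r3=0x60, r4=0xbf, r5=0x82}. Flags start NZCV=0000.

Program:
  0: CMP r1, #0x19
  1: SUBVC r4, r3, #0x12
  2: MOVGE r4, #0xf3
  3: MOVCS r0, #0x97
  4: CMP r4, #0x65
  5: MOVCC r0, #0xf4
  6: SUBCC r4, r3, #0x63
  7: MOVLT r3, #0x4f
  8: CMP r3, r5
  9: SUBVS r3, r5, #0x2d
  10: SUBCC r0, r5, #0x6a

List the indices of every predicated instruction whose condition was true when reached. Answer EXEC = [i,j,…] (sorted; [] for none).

0: ✓ CMP  NZCV=1010
1: ✓ SUBVC  r4←0x4e
2: · MOVGE
3: ✓ MOVCS  r0←0x97
4: ✓ CMP  NZCV=1000
5: ✓ MOVCC  r0←0xf4
6: ✓ SUBCC  r4←0xfd
7: ✓ MOVLT  r3←0x4f
8: ✓ CMP  NZCV=1001
9: ✓ SUBVS  r3←0x55
10: ✓ SUBCC  r0←0x18

EXEC = [1,3,5,6,7,9,10]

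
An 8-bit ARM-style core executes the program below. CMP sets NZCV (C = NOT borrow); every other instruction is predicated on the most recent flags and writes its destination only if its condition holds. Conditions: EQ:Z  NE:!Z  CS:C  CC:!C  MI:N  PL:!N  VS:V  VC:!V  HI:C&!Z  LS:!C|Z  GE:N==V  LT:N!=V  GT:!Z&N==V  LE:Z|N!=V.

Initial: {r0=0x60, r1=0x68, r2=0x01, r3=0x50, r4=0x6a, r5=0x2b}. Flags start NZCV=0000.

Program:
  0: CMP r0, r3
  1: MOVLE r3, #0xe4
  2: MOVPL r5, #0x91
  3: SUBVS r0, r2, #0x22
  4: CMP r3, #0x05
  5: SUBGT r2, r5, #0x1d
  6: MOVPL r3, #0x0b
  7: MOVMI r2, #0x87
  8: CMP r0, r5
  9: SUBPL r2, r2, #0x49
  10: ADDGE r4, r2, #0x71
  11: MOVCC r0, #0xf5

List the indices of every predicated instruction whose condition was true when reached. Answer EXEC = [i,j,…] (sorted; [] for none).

EXEC = [2,5,6,10,11]

[0] flags=0010 → (cmp)
[1] flags=0010 LE?F → skip
[2] flags=0010 PL?T → r5=0x91
[3] flags=0010 VS?F → skip
[4] flags=0010 → (cmp)
[5] flags=0010 GT?T → r2=0x74
[6] flags=0010 PL?T → r3=0x0b
[7] flags=0010 MI?F → skip
[8] flags=1001 → (cmp)
[9] flags=1001 PL?F → skip
[10] flags=1001 GE?T → r4=0xe5
[11] flags=1001 CC?T → r0=0xf5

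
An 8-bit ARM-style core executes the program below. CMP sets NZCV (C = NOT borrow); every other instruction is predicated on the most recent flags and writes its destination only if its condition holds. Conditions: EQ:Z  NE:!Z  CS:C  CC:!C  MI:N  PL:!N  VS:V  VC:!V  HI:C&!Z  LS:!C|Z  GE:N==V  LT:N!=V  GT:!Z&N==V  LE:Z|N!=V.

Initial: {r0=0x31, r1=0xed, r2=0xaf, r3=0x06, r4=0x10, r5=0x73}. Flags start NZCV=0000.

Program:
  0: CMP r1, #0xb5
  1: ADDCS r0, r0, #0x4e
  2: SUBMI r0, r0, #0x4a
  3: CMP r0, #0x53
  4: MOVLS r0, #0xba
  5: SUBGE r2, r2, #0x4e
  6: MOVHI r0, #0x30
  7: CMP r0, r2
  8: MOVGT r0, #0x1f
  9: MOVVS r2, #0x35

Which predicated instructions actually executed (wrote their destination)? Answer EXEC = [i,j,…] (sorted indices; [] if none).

[0] flags=0010 → (cmp)
[1] flags=0010 CS?T → r0=0x7f
[2] flags=0010 MI?F → skip
[3] flags=0010 → (cmp)
[4] flags=0010 LS?F → skip
[5] flags=0010 GE?T → r2=0x61
[6] flags=0010 HI?T → r0=0x30
[7] flags=1000 → (cmp)
[8] flags=1000 GT?F → skip
[9] flags=1000 VS?F → skip

EXEC = [1,5,6]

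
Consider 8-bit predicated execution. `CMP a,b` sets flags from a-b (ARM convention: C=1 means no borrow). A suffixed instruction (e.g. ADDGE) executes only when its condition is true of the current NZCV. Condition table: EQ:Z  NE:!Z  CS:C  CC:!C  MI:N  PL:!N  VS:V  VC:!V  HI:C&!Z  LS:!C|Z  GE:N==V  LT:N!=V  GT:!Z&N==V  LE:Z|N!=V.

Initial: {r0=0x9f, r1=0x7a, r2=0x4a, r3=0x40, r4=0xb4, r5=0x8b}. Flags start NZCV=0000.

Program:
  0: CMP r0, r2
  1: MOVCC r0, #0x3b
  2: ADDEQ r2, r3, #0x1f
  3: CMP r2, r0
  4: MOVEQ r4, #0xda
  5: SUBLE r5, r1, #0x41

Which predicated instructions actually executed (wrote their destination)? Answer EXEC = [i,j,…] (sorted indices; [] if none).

[0] flags=0011 → (cmp)
[1] flags=0011 CC?F → skip
[2] flags=0011 EQ?F → skip
[3] flags=1001 → (cmp)
[4] flags=1001 EQ?F → skip
[5] flags=1001 LE?F → skip

EXEC = []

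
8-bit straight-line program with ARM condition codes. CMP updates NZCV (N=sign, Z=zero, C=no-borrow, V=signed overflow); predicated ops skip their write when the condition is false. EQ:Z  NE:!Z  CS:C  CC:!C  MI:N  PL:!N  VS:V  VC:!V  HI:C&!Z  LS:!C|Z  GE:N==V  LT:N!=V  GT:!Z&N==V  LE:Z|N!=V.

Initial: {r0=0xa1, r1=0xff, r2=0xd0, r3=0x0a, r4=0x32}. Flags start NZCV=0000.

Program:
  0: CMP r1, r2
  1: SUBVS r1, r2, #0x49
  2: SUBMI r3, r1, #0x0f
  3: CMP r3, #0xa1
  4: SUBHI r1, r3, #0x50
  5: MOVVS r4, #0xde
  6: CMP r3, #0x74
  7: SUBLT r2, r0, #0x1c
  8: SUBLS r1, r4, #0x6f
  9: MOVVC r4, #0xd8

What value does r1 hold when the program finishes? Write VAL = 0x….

VAL = 0xc3

[0] flags=0010 → (cmp)
[1] flags=0010 VS?F → skip
[2] flags=0010 MI?F → skip
[3] flags=0000 → (cmp)
[4] flags=0000 HI?F → skip
[5] flags=0000 VS?F → skip
[6] flags=1000 → (cmp)
[7] flags=1000 LT?T → r2=0x85
[8] flags=1000 LS?T → r1=0xc3
[9] flags=1000 VC?T → r4=0xd8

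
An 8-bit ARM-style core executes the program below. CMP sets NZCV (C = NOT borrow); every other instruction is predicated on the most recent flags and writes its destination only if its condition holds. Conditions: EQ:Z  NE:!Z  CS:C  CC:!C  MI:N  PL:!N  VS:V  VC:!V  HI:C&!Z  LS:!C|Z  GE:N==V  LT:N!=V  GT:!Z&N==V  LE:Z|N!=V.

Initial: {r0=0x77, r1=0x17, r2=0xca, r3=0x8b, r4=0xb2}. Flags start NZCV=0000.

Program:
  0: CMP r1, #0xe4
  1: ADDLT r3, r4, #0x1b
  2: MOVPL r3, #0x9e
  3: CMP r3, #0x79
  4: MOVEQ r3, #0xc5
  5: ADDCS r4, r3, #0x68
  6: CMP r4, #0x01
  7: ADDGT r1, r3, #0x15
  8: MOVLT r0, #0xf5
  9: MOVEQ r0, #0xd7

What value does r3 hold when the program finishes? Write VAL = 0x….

VAL = 0x9e

[0] flags=0000 → (cmp)
[1] flags=0000 LT?F → skip
[2] flags=0000 PL?T → r3=0x9e
[3] flags=0011 → (cmp)
[4] flags=0011 EQ?F → skip
[5] flags=0011 CS?T → r4=0x06
[6] flags=0010 → (cmp)
[7] flags=0010 GT?T → r1=0xb3
[8] flags=0010 LT?F → skip
[9] flags=0010 EQ?F → skip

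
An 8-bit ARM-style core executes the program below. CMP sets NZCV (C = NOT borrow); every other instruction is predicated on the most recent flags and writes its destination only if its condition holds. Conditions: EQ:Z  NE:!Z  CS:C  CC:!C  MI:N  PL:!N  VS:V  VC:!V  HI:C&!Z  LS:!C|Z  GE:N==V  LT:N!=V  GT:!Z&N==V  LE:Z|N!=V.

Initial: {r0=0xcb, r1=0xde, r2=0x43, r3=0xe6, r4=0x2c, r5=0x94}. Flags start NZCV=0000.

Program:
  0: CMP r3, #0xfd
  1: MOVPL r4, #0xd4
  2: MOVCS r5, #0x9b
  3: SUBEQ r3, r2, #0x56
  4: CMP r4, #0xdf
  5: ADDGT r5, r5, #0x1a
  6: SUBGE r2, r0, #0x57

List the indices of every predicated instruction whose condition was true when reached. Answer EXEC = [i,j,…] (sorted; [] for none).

[0] flags=1000 → (cmp)
[1] flags=1000 PL?F → skip
[2] flags=1000 CS?F → skip
[3] flags=1000 EQ?F → skip
[4] flags=0000 → (cmp)
[5] flags=0000 GT?T → r5=0xae
[6] flags=0000 GE?T → r2=0x74

EXEC = [5,6]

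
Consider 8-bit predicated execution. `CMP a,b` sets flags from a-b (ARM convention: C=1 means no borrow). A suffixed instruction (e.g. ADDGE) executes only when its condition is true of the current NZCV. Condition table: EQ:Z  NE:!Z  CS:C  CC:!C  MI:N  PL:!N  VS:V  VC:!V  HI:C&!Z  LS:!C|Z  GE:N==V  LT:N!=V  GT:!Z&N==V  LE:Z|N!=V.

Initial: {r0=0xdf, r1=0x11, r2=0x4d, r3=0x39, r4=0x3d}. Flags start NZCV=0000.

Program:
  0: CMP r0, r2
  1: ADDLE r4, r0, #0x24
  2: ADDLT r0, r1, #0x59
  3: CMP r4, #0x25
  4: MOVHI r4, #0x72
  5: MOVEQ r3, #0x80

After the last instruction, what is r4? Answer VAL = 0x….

VAL = 0x03

0: ✓ CMP  NZCV=1010
1: ✓ ADDLE  r4←0x03
2: ✓ ADDLT  r0←0x6a
3: ✓ CMP  NZCV=1000
4: · MOVHI
5: · MOVEQ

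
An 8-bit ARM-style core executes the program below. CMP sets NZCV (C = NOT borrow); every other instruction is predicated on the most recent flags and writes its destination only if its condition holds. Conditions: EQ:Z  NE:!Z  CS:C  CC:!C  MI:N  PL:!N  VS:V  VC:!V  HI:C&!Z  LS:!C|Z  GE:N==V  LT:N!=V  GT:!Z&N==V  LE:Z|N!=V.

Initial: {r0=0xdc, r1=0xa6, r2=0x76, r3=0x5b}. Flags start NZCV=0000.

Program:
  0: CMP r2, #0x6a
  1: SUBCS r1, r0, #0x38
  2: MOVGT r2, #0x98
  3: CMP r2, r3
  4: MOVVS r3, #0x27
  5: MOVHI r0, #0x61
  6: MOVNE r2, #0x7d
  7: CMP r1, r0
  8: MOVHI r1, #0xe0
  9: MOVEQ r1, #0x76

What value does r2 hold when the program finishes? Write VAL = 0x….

0: ✓ CMP  NZCV=0010
1: ✓ SUBCS  r1←0xa4
2: ✓ MOVGT  r2←0x98
3: ✓ CMP  NZCV=0011
4: ✓ MOVVS  r3←0x27
5: ✓ MOVHI  r0←0x61
6: ✓ MOVNE  r2←0x7d
7: ✓ CMP  NZCV=0011
8: ✓ MOVHI  r1←0xe0
9: · MOVEQ

VAL = 0x7d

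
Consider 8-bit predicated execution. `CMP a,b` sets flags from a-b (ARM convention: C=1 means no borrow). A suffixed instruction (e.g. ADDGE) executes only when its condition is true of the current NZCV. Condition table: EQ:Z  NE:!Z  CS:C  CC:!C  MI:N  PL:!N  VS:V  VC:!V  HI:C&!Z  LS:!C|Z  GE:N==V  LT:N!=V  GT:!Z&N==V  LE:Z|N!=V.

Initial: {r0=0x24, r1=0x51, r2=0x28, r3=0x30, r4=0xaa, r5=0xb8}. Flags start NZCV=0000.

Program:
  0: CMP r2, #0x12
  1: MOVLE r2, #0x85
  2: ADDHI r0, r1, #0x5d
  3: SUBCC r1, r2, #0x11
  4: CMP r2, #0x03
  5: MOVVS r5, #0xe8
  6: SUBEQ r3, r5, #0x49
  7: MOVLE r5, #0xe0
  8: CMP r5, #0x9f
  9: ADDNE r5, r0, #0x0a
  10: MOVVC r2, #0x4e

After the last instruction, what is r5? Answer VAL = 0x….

VAL = 0xb8

0: ✓ CMP  NZCV=0010
1: · MOVLE
2: ✓ ADDHI  r0←0xae
3: · SUBCC
4: ✓ CMP  NZCV=0010
5: · MOVVS
6: · SUBEQ
7: · MOVLE
8: ✓ CMP  NZCV=0010
9: ✓ ADDNE  r5←0xb8
10: ✓ MOVVC  r2←0x4e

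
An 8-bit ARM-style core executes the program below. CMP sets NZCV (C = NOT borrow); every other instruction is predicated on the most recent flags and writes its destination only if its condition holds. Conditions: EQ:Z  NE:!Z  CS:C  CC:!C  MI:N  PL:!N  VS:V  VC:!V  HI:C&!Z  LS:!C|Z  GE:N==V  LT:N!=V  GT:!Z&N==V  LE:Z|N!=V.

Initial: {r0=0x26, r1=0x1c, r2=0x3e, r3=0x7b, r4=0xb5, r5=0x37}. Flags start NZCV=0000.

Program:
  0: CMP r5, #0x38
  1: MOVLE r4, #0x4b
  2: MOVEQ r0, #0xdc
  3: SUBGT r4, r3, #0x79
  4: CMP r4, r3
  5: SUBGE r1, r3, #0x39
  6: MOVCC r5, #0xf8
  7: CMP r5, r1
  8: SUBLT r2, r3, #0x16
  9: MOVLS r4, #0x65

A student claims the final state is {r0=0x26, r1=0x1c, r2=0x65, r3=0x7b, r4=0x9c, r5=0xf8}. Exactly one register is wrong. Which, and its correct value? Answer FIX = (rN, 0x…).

0: ✓ CMP  NZCV=1000
1: ✓ MOVLE  r4←0x4b
2: · MOVEQ
3: · SUBGT
4: ✓ CMP  NZCV=1000
5: · SUBGE
6: ✓ MOVCC  r5←0xf8
7: ✓ CMP  NZCV=1010
8: ✓ SUBLT  r2←0x65
9: · MOVLS

FIX = (r4, 0x4b)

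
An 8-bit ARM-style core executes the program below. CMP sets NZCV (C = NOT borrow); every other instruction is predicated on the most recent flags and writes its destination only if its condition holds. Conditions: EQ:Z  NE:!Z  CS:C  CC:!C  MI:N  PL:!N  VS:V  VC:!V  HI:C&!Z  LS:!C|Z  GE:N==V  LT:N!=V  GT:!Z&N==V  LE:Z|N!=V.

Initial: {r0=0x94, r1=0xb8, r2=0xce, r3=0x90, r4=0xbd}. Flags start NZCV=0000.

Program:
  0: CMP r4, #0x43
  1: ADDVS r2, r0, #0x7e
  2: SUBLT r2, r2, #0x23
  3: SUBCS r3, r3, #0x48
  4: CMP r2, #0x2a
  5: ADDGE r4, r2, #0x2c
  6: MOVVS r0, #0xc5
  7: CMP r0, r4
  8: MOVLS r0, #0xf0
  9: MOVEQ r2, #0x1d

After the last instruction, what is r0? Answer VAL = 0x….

0: ✓ CMP  NZCV=0011
1: ✓ ADDVS  r2←0x12
2: ✓ SUBLT  r2←0xef
3: ✓ SUBCS  r3←0x48
4: ✓ CMP  NZCV=1010
5: · ADDGE
6: · MOVVS
7: ✓ CMP  NZCV=1000
8: ✓ MOVLS  r0←0xf0
9: · MOVEQ

VAL = 0xf0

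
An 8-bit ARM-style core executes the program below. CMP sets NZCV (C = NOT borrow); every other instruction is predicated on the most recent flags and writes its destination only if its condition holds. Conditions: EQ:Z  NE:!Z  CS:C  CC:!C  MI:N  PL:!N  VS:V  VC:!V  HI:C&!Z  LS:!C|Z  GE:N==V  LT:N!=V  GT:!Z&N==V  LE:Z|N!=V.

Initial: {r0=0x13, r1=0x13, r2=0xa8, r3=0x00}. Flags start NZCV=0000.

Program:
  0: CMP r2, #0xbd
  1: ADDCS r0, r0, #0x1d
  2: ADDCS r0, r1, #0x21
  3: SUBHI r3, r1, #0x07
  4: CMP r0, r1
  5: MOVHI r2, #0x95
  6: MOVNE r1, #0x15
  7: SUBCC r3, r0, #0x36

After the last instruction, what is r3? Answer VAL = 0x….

VAL = 0x00

0: ✓ CMP  NZCV=1000
1: · ADDCS
2: · ADDCS
3: · SUBHI
4: ✓ CMP  NZCV=0110
5: · MOVHI
6: · MOVNE
7: · SUBCC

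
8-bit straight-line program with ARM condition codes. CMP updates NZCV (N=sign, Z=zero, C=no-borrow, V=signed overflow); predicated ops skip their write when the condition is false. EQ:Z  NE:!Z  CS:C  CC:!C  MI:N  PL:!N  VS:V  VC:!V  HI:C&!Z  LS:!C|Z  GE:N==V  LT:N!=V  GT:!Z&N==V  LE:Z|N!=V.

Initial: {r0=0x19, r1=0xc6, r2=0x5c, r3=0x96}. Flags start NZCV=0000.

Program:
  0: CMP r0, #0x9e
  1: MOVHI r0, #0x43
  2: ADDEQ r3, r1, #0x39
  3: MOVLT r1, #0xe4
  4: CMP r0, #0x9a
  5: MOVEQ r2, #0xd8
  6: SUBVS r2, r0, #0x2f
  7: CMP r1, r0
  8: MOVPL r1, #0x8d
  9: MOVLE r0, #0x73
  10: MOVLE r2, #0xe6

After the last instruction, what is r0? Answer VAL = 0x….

[0] flags=0000 → (cmp)
[1] flags=0000 HI?F → skip
[2] flags=0000 EQ?F → skip
[3] flags=0000 LT?F → skip
[4] flags=0000 → (cmp)
[5] flags=0000 EQ?F → skip
[6] flags=0000 VS?F → skip
[7] flags=1010 → (cmp)
[8] flags=1010 PL?F → skip
[9] flags=1010 LE?T → r0=0x73
[10] flags=1010 LE?T → r2=0xe6

VAL = 0x73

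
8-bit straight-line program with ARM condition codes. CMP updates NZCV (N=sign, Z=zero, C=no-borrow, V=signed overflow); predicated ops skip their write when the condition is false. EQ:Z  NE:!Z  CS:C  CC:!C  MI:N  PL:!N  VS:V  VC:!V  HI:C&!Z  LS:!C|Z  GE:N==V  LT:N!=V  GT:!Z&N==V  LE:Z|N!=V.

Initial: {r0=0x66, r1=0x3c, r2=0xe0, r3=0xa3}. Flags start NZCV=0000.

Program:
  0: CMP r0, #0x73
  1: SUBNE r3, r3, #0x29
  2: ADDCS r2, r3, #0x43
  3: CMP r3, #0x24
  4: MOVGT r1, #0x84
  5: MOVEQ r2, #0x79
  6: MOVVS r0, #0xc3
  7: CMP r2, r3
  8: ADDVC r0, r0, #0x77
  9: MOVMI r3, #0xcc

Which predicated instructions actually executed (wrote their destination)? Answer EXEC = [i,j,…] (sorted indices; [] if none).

EXEC = [1,4]

0: ✓ CMP  NZCV=1000
1: ✓ SUBNE  r3←0x7a
2: · ADDCS
3: ✓ CMP  NZCV=0010
4: ✓ MOVGT  r1←0x84
5: · MOVEQ
6: · MOVVS
7: ✓ CMP  NZCV=0011
8: · ADDVC
9: · MOVMI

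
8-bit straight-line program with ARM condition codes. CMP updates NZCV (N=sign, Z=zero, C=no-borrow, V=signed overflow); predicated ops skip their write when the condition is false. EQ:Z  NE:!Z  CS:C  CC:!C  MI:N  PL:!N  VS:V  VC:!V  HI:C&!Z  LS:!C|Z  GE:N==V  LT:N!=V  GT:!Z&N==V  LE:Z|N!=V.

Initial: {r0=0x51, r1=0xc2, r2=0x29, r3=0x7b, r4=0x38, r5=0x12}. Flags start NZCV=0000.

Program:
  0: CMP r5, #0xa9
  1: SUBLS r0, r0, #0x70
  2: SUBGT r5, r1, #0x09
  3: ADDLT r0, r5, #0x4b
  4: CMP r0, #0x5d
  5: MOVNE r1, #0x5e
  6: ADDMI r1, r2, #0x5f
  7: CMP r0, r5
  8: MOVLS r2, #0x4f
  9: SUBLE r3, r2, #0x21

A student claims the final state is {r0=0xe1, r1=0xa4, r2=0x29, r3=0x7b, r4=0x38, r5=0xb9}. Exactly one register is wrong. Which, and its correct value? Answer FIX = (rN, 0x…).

[0] flags=0000 → (cmp)
[1] flags=0000 LS?T → r0=0xe1
[2] flags=0000 GT?T → r5=0xb9
[3] flags=0000 LT?F → skip
[4] flags=1010 → (cmp)
[5] flags=1010 NE?T → r1=0x5e
[6] flags=1010 MI?T → r1=0x88
[7] flags=0010 → (cmp)
[8] flags=0010 LS?F → skip
[9] flags=0010 LE?F → skip

FIX = (r1, 0x88)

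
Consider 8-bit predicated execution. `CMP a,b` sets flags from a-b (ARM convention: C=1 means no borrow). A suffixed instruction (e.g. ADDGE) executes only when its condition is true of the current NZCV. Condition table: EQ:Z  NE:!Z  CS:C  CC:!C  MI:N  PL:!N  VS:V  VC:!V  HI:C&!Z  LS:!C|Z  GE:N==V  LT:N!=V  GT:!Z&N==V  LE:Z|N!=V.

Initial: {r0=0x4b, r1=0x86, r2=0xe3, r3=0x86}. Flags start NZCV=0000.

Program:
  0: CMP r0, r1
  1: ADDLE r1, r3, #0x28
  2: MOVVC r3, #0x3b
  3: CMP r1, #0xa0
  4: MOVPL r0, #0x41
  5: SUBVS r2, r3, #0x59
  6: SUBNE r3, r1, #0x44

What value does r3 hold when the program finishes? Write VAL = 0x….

0: ✓ CMP  NZCV=1001
1: · ADDLE
2: · MOVVC
3: ✓ CMP  NZCV=1000
4: · MOVPL
5: · SUBVS
6: ✓ SUBNE  r3←0x42

VAL = 0x42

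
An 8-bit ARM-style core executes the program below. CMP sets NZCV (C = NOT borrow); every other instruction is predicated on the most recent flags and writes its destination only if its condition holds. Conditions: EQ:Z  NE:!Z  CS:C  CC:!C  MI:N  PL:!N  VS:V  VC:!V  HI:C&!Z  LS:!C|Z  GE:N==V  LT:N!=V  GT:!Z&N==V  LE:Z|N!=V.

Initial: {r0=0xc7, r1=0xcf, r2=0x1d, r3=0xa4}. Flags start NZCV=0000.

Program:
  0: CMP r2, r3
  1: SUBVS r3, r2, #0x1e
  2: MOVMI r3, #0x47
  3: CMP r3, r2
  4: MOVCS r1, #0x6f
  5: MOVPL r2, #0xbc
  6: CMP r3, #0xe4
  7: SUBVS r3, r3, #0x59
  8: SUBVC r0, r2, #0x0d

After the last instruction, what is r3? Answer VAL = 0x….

[0] flags=0000 → (cmp)
[1] flags=0000 VS?F → skip
[2] flags=0000 MI?F → skip
[3] flags=1010 → (cmp)
[4] flags=1010 CS?T → r1=0x6f
[5] flags=1010 PL?F → skip
[6] flags=1000 → (cmp)
[7] flags=1000 VS?F → skip
[8] flags=1000 VC?T → r0=0x10

VAL = 0xa4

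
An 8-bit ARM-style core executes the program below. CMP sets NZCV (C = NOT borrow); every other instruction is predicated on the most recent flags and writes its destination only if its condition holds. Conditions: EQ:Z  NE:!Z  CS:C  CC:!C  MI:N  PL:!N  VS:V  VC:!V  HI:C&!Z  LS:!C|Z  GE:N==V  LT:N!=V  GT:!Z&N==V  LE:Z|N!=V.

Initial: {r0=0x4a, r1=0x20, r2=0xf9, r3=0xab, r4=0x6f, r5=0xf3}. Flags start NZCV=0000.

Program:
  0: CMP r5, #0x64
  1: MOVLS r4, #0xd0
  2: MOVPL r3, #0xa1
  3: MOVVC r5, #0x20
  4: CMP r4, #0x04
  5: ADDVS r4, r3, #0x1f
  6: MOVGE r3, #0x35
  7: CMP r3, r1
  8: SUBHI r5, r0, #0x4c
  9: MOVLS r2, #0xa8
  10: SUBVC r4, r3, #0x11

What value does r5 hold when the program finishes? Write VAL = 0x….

0: ✓ CMP  NZCV=1010
1: · MOVLS
2: · MOVPL
3: ✓ MOVVC  r5←0x20
4: ✓ CMP  NZCV=0010
5: · ADDVS
6: ✓ MOVGE  r3←0x35
7: ✓ CMP  NZCV=0010
8: ✓ SUBHI  r5←0xfe
9: · MOVLS
10: ✓ SUBVC  r4←0x24

VAL = 0xfe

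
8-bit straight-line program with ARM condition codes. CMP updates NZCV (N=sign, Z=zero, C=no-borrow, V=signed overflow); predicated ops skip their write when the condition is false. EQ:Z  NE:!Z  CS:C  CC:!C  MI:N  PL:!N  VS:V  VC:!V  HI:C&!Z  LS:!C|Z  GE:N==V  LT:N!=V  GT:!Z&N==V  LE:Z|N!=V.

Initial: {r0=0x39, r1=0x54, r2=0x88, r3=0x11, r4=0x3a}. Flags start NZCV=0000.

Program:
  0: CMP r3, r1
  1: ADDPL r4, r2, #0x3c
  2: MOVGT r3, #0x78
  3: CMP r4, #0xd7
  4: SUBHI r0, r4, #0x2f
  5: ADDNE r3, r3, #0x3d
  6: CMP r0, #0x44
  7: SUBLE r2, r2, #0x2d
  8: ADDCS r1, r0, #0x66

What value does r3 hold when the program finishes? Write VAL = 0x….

[0] flags=1000 → (cmp)
[1] flags=1000 PL?F → skip
[2] flags=1000 GT?F → skip
[3] flags=0000 → (cmp)
[4] flags=0000 HI?F → skip
[5] flags=0000 NE?T → r3=0x4e
[6] flags=1000 → (cmp)
[7] flags=1000 LE?T → r2=0x5b
[8] flags=1000 CS?F → skip

VAL = 0x4e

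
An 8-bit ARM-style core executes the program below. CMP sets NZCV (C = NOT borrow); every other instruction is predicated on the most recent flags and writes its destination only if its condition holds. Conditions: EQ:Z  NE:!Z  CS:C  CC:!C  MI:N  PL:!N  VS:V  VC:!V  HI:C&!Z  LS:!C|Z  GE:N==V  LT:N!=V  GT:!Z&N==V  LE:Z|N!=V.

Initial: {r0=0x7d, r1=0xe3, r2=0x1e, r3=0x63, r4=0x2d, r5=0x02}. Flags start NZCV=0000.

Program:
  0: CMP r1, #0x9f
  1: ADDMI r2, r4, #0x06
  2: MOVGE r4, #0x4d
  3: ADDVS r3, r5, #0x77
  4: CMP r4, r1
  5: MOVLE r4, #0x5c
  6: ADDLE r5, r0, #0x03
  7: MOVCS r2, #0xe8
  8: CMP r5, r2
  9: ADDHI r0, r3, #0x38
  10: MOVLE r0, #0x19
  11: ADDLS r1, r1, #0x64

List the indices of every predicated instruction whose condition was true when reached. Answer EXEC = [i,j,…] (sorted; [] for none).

0: ✓ CMP  NZCV=0010
1: · ADDMI
2: ✓ MOVGE  r4←0x4d
3: · ADDVS
4: ✓ CMP  NZCV=0000
5: · MOVLE
6: · ADDLE
7: · MOVCS
8: ✓ CMP  NZCV=1000
9: · ADDHI
10: ✓ MOVLE  r0←0x19
11: ✓ ADDLS  r1←0x47

EXEC = [2,10,11]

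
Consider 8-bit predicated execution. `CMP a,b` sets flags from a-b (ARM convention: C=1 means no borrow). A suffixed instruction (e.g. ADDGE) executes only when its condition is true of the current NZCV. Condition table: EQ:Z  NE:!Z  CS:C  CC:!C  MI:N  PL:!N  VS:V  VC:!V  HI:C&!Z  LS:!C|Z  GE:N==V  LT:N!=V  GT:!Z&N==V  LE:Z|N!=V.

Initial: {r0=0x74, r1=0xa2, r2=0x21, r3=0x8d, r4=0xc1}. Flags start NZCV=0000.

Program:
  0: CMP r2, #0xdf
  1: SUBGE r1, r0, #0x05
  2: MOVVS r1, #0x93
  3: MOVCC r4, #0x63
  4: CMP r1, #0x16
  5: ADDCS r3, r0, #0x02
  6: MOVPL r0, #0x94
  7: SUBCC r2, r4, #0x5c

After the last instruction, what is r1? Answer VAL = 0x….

[0] flags=0000 → (cmp)
[1] flags=0000 GE?T → r1=0x6f
[2] flags=0000 VS?F → skip
[3] flags=0000 CC?T → r4=0x63
[4] flags=0010 → (cmp)
[5] flags=0010 CS?T → r3=0x76
[6] flags=0010 PL?T → r0=0x94
[7] flags=0010 CC?F → skip

VAL = 0x6f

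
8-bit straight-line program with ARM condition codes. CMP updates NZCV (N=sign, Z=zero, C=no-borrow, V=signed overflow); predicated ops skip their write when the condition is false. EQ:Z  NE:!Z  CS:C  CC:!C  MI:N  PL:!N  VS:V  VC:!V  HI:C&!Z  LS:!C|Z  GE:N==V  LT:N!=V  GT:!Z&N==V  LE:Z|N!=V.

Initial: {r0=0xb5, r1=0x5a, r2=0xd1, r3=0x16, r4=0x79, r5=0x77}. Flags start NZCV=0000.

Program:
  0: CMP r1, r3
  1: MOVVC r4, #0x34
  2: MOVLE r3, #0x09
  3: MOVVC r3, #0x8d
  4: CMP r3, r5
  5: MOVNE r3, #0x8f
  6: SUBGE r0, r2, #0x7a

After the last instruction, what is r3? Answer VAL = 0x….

[0] flags=0010 → (cmp)
[1] flags=0010 VC?T → r4=0x34
[2] flags=0010 LE?F → skip
[3] flags=0010 VC?T → r3=0x8d
[4] flags=0011 → (cmp)
[5] flags=0011 NE?T → r3=0x8f
[6] flags=0011 GE?F → skip

VAL = 0x8f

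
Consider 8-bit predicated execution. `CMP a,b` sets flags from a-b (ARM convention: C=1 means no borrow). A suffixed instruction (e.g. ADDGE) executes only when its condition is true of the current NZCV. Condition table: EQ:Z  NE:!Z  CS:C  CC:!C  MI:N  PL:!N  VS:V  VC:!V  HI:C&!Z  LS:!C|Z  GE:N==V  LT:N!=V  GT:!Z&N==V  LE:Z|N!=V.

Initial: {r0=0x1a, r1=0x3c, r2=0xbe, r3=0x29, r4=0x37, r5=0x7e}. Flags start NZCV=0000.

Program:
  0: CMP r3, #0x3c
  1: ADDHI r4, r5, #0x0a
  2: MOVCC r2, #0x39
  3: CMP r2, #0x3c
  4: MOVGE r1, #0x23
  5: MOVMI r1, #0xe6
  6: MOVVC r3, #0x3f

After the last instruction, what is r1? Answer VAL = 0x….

VAL = 0xe6

[0] flags=1000 → (cmp)
[1] flags=1000 HI?F → skip
[2] flags=1000 CC?T → r2=0x39
[3] flags=1000 → (cmp)
[4] flags=1000 GE?F → skip
[5] flags=1000 MI?T → r1=0xe6
[6] flags=1000 VC?T → r3=0x3f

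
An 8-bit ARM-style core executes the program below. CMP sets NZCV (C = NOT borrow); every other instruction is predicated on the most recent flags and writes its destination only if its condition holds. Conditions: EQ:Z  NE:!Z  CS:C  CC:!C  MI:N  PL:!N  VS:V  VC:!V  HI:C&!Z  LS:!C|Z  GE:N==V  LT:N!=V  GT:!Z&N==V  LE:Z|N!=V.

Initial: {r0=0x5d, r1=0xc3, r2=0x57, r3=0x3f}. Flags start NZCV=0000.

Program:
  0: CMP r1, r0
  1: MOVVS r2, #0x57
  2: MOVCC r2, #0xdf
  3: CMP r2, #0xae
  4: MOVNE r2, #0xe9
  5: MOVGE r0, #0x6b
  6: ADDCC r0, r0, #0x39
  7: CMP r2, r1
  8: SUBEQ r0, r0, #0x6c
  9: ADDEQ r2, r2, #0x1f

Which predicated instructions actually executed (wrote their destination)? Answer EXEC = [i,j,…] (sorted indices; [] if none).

EXEC = [1,4,5,6]

0: ✓ CMP  NZCV=0011
1: ✓ MOVVS  r2←0x57
2: · MOVCC
3: ✓ CMP  NZCV=1001
4: ✓ MOVNE  r2←0xe9
5: ✓ MOVGE  r0←0x6b
6: ✓ ADDCC  r0←0xa4
7: ✓ CMP  NZCV=0010
8: · SUBEQ
9: · ADDEQ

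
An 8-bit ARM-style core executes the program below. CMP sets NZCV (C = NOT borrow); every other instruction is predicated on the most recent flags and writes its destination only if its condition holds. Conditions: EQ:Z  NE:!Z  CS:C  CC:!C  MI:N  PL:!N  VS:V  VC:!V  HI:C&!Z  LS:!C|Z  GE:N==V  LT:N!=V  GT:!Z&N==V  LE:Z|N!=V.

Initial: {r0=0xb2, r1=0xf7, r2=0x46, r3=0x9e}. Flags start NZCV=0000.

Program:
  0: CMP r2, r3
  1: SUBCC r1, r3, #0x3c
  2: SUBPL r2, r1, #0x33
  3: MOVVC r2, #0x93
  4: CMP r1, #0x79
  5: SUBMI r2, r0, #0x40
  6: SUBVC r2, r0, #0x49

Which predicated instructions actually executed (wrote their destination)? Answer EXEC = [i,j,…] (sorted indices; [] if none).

EXEC = [1,5,6]

0: ✓ CMP  NZCV=1001
1: ✓ SUBCC  r1←0x62
2: · SUBPL
3: · MOVVC
4: ✓ CMP  NZCV=1000
5: ✓ SUBMI  r2←0x72
6: ✓ SUBVC  r2←0x69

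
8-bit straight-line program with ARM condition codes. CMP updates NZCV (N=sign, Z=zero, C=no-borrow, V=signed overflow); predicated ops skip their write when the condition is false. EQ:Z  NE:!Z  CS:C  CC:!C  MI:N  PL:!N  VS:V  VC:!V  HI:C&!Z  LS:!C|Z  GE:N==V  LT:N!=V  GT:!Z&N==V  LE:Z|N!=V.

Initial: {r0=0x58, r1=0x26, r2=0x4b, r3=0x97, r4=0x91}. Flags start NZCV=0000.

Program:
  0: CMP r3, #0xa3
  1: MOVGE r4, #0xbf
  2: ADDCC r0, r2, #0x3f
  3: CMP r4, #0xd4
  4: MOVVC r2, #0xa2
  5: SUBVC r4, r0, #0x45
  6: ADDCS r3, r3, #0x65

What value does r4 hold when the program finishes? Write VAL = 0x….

VAL = 0x45

[0] flags=1000 → (cmp)
[1] flags=1000 GE?F → skip
[2] flags=1000 CC?T → r0=0x8a
[3] flags=1000 → (cmp)
[4] flags=1000 VC?T → r2=0xa2
[5] flags=1000 VC?T → r4=0x45
[6] flags=1000 CS?F → skip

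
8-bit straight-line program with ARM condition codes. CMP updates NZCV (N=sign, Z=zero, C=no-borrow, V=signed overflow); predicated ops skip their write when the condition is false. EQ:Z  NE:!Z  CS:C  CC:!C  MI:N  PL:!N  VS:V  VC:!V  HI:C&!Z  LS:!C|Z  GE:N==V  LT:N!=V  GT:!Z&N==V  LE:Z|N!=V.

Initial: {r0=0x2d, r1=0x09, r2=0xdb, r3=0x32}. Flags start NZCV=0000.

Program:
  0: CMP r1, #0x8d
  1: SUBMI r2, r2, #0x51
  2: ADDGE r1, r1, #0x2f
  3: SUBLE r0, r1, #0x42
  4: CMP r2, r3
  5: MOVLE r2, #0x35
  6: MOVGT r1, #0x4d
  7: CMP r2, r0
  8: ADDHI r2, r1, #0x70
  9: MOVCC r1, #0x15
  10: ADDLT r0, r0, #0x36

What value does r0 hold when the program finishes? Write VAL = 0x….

0: ✓ CMP  NZCV=0000
1: · SUBMI
2: ✓ ADDGE  r1←0x38
3: · SUBLE
4: ✓ CMP  NZCV=1010
5: ✓ MOVLE  r2←0x35
6: · MOVGT
7: ✓ CMP  NZCV=0010
8: ✓ ADDHI  r2←0xa8
9: · MOVCC
10: · ADDLT

VAL = 0x2d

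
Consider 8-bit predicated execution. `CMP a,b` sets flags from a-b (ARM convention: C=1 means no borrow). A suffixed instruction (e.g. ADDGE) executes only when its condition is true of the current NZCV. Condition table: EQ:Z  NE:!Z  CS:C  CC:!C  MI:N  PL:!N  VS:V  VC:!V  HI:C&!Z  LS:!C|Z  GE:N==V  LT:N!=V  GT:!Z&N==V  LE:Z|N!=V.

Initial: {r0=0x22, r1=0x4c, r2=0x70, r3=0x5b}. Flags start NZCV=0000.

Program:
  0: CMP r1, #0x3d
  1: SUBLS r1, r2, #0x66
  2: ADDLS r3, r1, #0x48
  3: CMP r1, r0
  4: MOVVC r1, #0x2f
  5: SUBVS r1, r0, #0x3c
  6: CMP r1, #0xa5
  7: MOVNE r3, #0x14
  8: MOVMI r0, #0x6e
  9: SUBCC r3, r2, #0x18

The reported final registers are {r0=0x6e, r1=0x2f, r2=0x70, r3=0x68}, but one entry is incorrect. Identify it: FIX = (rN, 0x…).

FIX = (r3, 0x58)

0: ✓ CMP  NZCV=0010
1: · SUBLS
2: · ADDLS
3: ✓ CMP  NZCV=0010
4: ✓ MOVVC  r1←0x2f
5: · SUBVS
6: ✓ CMP  NZCV=1001
7: ✓ MOVNE  r3←0x14
8: ✓ MOVMI  r0←0x6e
9: ✓ SUBCC  r3←0x58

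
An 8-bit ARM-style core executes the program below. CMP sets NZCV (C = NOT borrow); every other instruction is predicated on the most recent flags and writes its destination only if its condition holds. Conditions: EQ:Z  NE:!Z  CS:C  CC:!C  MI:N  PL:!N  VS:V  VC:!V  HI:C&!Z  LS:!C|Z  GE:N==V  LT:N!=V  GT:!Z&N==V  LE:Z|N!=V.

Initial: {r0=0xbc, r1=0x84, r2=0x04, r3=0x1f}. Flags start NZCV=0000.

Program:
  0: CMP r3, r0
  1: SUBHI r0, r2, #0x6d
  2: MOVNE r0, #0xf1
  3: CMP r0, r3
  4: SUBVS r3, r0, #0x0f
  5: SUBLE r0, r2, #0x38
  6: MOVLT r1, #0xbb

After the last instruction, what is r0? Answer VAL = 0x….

VAL = 0xcc

[0] flags=0000 → (cmp)
[1] flags=0000 HI?F → skip
[2] flags=0000 NE?T → r0=0xf1
[3] flags=1010 → (cmp)
[4] flags=1010 VS?F → skip
[5] flags=1010 LE?T → r0=0xcc
[6] flags=1010 LT?T → r1=0xbb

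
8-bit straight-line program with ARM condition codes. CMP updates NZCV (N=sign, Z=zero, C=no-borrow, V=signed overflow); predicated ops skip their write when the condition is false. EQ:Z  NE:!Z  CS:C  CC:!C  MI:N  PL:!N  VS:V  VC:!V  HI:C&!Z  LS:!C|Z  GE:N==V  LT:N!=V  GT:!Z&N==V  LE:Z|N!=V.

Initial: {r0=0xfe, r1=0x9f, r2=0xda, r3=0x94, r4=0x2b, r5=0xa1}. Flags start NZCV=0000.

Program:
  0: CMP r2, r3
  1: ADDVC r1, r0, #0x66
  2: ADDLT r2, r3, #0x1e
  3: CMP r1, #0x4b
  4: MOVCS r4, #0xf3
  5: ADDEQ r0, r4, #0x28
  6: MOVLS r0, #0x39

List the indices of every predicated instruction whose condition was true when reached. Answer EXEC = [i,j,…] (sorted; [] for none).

[0] flags=0010 → (cmp)
[1] flags=0010 VC?T → r1=0x64
[2] flags=0010 LT?F → skip
[3] flags=0010 → (cmp)
[4] flags=0010 CS?T → r4=0xf3
[5] flags=0010 EQ?F → skip
[6] flags=0010 LS?F → skip

EXEC = [1,4]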